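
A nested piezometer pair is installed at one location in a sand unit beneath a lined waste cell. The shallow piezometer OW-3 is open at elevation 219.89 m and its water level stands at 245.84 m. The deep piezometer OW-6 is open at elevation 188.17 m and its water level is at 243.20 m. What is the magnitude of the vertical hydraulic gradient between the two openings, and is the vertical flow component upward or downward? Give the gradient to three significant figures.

Total head at OW-3: h = 245.84 m (water level in the standpipe).
Total head at OW-6: h = 243.20 m.
Δh = h(OW-3) − h(OW-6) = 245.84 − 243.20 = 2.64 m.
Vertical separation Δz = 219.89 − 188.17 = 31.72 m.
|i_v| = |Δh| / Δz = 2.64 / 31.72 = 0.0832.
Head is higher in the shallow piezometer, so vertical flow is downward (recharge condition).

|i_v| ≈ 0.0832; vertical flow is downward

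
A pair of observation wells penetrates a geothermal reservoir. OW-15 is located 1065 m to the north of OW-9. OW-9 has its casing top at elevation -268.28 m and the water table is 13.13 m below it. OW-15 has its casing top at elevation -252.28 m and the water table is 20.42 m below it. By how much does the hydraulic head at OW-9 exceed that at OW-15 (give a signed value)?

Total head at OW-9: h = -268.28 − 13.13 = -281.41 m.
Total head at OW-15: h = -252.28 − 20.42 = -272.70 m.
Head difference: h(OW-9) − h(OW-15) = -281.41 − (-272.70) = -8.71 m.

Δh ≈ -8.71 m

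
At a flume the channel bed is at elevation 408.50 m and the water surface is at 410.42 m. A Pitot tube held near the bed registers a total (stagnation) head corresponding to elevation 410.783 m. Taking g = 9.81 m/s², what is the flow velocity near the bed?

v ≈ 2.67 m/s

Near the bed, under hydrostatic conditions, the piezometric head (z + ψ) equals the free-surface elevation, 410.42 m.
Velocity head = total − piezometric = 410.783 − 410.42 = 0.363 m.
v = √(2g·h_v) = √(2 × 9.81 × 0.363) = 2.67 m/s.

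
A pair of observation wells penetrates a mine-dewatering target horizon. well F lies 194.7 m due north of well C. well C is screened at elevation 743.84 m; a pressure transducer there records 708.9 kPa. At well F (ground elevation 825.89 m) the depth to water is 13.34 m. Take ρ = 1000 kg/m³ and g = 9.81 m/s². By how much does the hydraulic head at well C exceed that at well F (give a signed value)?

Δh ≈ 3.55 m

Pressure head at well C: ψ = P/(ρg) = 708.9×1000 / (1000 × 9.81) = 72.26 m.
Total head at well C: h = z + ψ = 743.84 + 72.26 = 816.10 m.
Total head at well F: h = 825.89 − 13.34 = 812.55 m.
Head difference: h(well C) − h(well F) = 816.10 − 812.55 = 3.55 m.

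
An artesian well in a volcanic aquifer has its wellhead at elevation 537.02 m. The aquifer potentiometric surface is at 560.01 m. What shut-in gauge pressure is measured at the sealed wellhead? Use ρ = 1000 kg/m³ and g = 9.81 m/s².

Head above the cap: Δh = 560.01 − 537.02 = 22.99 m.
P = ρgΔh = 1000 × 9.81 × 22.99 = 225532 Pa ≈ 226 kPa.

P ≈ 226 kPa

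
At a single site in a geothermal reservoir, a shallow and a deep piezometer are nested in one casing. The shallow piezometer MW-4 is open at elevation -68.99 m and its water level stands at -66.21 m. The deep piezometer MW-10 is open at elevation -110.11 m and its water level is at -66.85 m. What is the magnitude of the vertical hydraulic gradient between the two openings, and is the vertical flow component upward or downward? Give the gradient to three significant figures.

Total head at MW-4: h = -66.21 m (water level in the standpipe).
Total head at MW-10: h = -66.85 m.
Δh = h(MW-4) − h(MW-10) = -66.21 − (-66.85) = 0.64 m.
Vertical separation Δz = -68.99 − (-110.11) = 41.12 m.
|i_v| = |Δh| / Δz = 0.64 / 41.12 = 0.0156.
Head is higher in the shallow piezometer, so vertical flow is downward (recharge condition).

|i_v| ≈ 0.0156; vertical flow is downward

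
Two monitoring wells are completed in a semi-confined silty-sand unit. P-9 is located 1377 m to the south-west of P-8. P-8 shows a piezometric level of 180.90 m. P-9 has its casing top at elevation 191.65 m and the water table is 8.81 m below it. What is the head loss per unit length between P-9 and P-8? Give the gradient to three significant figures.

Total head at P-8: h = 180.90 m (water level in the piezometer is the total head).
Total head at P-9: h = 191.65 − 8.81 = 182.84 m.
Head difference: h(P-8) − h(P-9) = 180.90 − 182.84 = -1.94 m.
Hydraulic gradient: i = |Δh| / L = 1.94 / 1377 = 0.00141.

i ≈ 0.00141 m/m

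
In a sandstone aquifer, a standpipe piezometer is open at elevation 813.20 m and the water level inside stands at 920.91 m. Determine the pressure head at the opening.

Total head h = 920.91 m (the water-surface elevation in the piezometer).
Pressure head ψ = h − z = 920.91 − 813.20 = 107.71 m.

ψ ≈ 107.71 m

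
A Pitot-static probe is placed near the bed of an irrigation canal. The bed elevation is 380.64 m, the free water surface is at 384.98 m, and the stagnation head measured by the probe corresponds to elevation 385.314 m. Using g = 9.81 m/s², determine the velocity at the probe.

Near the bed, under hydrostatic conditions, the piezometric head (z + ψ) equals the free-surface elevation, 384.98 m.
Velocity head = total − piezometric = 385.314 − 384.98 = 0.334 m.
v = √(2g·h_v) = √(2 × 9.81 × 0.334) = 2.56 m/s.

v ≈ 2.56 m/s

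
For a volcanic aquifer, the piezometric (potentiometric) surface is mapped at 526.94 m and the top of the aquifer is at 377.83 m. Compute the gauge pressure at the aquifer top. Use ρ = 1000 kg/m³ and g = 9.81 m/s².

P ≈ 1460 kPa

Pressure head at the aquifer top: ψ = h − z = 526.94 − 377.83 = 149.11 m.
P = ρgψ = 1000 × 9.81 × 149.11 = 1462769 Pa ≈ 1460 kPa.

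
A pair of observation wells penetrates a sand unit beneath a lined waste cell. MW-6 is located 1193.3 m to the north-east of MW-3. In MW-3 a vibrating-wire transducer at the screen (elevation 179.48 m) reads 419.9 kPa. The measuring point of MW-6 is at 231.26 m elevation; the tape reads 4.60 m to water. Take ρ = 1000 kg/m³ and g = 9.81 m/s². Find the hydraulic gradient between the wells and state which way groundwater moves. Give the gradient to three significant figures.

i ≈ 0.00367; groundwater flows toward the south-west

Pressure head at MW-3: ψ = P/(ρg) = 419.9×1000 / (1000 × 9.81) = 42.80 m.
Total head at MW-3: h = z + ψ = 179.48 + 42.80 = 222.28 m.
Total head at MW-6: h = 231.26 − 4.60 = 226.66 m.
Head difference: h(MW-3) − h(MW-6) = 222.28 − 226.66 = -4.38 m.
Hydraulic gradient: i = |Δh| / L = 4.38 / 1193.3 = 0.00367.
Flow is from higher to lower head: from MW-6 toward MW-3, i.e. toward the south-west.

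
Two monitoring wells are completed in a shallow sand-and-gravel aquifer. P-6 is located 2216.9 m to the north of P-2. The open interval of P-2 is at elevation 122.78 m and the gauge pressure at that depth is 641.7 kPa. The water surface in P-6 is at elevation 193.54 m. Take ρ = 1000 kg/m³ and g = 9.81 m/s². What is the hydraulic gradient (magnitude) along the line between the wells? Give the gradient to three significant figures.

Pressure head at P-2: ψ = P/(ρg) = 641.7×1000 / (1000 × 9.81) = 65.41 m.
Total head at P-2: h = z + ψ = 122.78 + 65.41 = 188.19 m.
Total head at P-6: h = 193.54 m (water level in the piezometer is the total head).
Head difference: h(P-2) − h(P-6) = 188.19 − 193.54 = -5.35 m.
Hydraulic gradient: i = |Δh| / L = 5.35 / 2216.9 = 0.00241.

i ≈ 0.00241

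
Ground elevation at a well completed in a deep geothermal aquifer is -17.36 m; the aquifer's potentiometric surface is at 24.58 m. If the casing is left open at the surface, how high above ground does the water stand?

≈ 41.94 m above ground

Water rises to the potentiometric surface, so the rise above ground = 24.58 − (-17.36) = 41.94 m.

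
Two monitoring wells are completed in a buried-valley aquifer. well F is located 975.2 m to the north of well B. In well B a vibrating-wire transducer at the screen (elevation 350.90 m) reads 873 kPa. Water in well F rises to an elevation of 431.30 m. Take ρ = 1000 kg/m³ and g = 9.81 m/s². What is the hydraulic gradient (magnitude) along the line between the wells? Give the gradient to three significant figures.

i ≈ 0.00881

Pressure head at well B: ψ = P/(ρg) = 873×1000 / (1000 × 9.81) = 88.99 m.
Total head at well B: h = z + ψ = 350.90 + 88.99 = 439.89 m.
Total head at well F: h = 431.30 m (water level in the piezometer is the total head).
Head difference: h(well B) − h(well F) = 439.89 − 431.30 = 8.59 m.
Hydraulic gradient: i = |Δh| / L = 8.59 / 975.2 = 0.00881.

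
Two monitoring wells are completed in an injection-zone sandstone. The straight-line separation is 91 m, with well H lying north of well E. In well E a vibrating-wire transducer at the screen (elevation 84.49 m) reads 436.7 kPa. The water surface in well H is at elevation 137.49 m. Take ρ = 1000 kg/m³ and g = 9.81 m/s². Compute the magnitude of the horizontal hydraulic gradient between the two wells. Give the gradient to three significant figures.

i ≈ 0.0932

Pressure head at well E: ψ = P/(ρg) = 436.7×1000 / (1000 × 9.81) = 44.52 m.
Total head at well E: h = z + ψ = 84.49 + 44.52 = 129.01 m.
Total head at well H: h = 137.49 m (water level in the piezometer is the total head).
Head difference: h(well E) − h(well H) = 129.01 − 137.49 = -8.48 m.
Hydraulic gradient: i = |Δh| / L = 8.48 / 91 = 0.0932.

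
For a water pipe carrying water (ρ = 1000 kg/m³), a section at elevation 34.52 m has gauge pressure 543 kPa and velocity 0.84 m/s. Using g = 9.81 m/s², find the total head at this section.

h ≈ 89.91 m

Pressure head ψ = P/(ρg) = 543×1000 / (1000 × 9.81) = 55.35 m.
Velocity head = v²/(2g) = 0.84² / (2 × 9.81) = 0.036 m.
h = z + ψ + v²/(2g) = 34.52 + 55.35 + 0.036 = 89.91 m.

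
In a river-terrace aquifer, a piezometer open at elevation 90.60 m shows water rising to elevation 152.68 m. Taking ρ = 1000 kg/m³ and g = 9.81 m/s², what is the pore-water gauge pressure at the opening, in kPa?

Pressure head ψ = h − z = 152.68 − 90.60 = 62.08 m.
P = ρgψ = 1000 × 9.81 × 62.08 = 609005 Pa ≈ 609 kPa.

P ≈ 609 kPa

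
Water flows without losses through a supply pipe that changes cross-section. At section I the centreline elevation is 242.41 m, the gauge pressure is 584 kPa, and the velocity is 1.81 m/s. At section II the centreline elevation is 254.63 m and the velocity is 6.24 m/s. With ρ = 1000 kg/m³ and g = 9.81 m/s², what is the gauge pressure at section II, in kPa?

Pressure head at I: ψ₁ = P₁/(ρg) = 584×1000 / (1000 × 9.81) = 59.53 m.
Velocity heads: v₁²/2g = 1.81²/19.62 = 0.167 m; v₂²/2g = 6.24²/19.62 = 1.985 m.
Total head H = z₁ + ψ₁ + v₁²/2g = 242.41 + 59.53 + 0.167 = 302.11 m.
ψ₂ = H − z₂ − v₂²/2g = 302.11 − 254.63 − 1.985 = 45.50 m.
P₂ = ρgψ₂ = 1000 × 9.81 × 45.50 ≈ 446 kPa.

P₂ ≈ 446 kPa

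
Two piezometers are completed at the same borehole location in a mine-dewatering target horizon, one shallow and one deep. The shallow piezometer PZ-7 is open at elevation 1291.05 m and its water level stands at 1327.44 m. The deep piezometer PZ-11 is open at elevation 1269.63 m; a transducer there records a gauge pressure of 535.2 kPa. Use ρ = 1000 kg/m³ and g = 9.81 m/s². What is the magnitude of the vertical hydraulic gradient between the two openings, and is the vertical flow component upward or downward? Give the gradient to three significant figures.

Total head at PZ-7: h = 1327.44 m (water level in the standpipe).
Pressure head at PZ-11: ψ = P/(ρg) = 535.2×1000 / (1000 × 9.81) = 54.56 m.
Total head at PZ-11: h = z + ψ = 1269.63 + 54.56 = 1324.19 m.
Δh = h(PZ-7) − h(PZ-11) = 1327.44 − 1324.19 = 3.25 m.
Vertical separation Δz = 1291.05 − 1269.63 = 21.42 m.
|i_v| = |Δh| / Δz = 3.25 / 21.42 = 0.152.
Head is higher in the shallow piezometer, so vertical flow is downward (recharge condition).

|i_v| ≈ 0.152; vertical flow is downward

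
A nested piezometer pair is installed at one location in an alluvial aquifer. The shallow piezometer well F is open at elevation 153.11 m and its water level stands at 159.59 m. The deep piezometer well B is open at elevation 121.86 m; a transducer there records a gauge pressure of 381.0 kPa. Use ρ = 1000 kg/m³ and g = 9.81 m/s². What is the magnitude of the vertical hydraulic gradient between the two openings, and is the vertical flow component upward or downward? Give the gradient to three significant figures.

|i_v| ≈ 0.0355; vertical flow is upward

Total head at well F: h = 159.59 m (water level in the standpipe).
Pressure head at well B: ψ = P/(ρg) = 381.0×1000 / (1000 × 9.81) = 38.84 m.
Total head at well B: h = z + ψ = 121.86 + 38.84 = 160.70 m.
Δh = h(well F) − h(well B) = 159.59 − 160.70 = -1.11 m.
Vertical separation Δz = 153.11 − 121.86 = 31.25 m.
|i_v| = |Δh| / Δz = 1.11 / 31.25 = 0.0355.
Head is higher in the deep piezometer, so vertical flow is upward (discharge condition).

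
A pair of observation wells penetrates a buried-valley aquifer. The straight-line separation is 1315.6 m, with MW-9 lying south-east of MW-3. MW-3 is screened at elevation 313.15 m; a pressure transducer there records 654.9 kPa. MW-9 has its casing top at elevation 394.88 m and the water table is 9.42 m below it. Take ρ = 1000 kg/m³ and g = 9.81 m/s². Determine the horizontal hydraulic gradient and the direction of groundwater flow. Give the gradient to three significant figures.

Pressure head at MW-3: ψ = P/(ρg) = 654.9×1000 / (1000 × 9.81) = 66.76 m.
Total head at MW-3: h = z + ψ = 313.15 + 66.76 = 379.91 m.
Total head at MW-9: h = 394.88 − 9.42 = 385.46 m.
Head difference: h(MW-3) − h(MW-9) = 379.91 − 385.46 = -5.55 m.
Hydraulic gradient: i = |Δh| / L = 5.55 / 1315.6 = 0.00422.
Flow is from higher to lower head: from MW-9 toward MW-3, i.e. toward the north-west.

i ≈ 0.00422; groundwater flows toward the north-west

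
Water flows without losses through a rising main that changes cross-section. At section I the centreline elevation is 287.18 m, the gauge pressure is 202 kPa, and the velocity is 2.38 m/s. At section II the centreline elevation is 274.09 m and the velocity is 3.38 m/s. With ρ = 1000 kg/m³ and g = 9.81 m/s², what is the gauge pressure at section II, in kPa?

P₂ ≈ 328 kPa

Pressure head at I: ψ₁ = P₁/(ρg) = 202×1000 / (1000 × 9.81) = 20.59 m.
Velocity heads: v₁²/2g = 2.38²/19.62 = 0.289 m; v₂²/2g = 3.38²/19.62 = 0.582 m.
Total head H = z₁ + ψ₁ + v₁²/2g = 287.18 + 20.59 + 0.289 = 308.06 m.
ψ₂ = H − z₂ − v₂²/2g = 308.06 − 274.09 − 0.582 = 33.39 m.
P₂ = ρgψ₂ = 1000 × 9.81 × 33.39 ≈ 328 kPa.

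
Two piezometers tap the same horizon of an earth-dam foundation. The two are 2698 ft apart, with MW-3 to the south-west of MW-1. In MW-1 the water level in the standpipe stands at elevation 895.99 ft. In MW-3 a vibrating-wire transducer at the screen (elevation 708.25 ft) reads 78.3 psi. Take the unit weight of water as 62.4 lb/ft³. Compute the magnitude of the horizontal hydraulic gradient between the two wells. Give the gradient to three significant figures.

i ≈ 0.00261

Total head at MW-1: h = 895.99 ft (water level in the piezometer is the total head).
Pressure head at MW-3: ψ = 144·P/γ = 144 × 78.3 / 62.4 = 180.69 ft.
Total head at MW-3: h = z + ψ = 708.25 + 180.69 = 888.94 ft.
Head difference: h(MW-1) − h(MW-3) = 895.99 − 888.94 = 7.05 ft.
Hydraulic gradient: i = |Δh| / L = 7.05 / 2698 = 0.00261.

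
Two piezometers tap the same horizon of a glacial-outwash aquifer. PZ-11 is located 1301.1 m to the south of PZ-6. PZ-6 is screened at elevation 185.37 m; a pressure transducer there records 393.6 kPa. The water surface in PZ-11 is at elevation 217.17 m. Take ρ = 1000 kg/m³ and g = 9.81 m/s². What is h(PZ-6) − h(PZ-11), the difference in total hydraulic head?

Pressure head at PZ-6: ψ = P/(ρg) = 393.6×1000 / (1000 × 9.81) = 40.12 m.
Total head at PZ-6: h = z + ψ = 185.37 + 40.12 = 225.49 m.
Total head at PZ-11: h = 217.17 m (water level in the piezometer is the total head).
Head difference: h(PZ-6) − h(PZ-11) = 225.49 − 217.17 = 8.32 m.

Δh ≈ 8.32 m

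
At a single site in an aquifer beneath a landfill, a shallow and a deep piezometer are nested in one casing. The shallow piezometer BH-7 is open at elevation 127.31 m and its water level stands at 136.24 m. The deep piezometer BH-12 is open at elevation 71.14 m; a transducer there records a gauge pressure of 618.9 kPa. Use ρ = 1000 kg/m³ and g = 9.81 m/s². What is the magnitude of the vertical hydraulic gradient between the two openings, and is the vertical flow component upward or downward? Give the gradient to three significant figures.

|i_v| ≈ 0.0358; vertical flow is downward

Total head at BH-7: h = 136.24 m (water level in the standpipe).
Pressure head at BH-12: ψ = P/(ρg) = 618.9×1000 / (1000 × 9.81) = 63.09 m.
Total head at BH-12: h = z + ψ = 71.14 + 63.09 = 134.23 m.
Δh = h(BH-7) − h(BH-12) = 136.24 − 134.23 = 2.01 m.
Vertical separation Δz = 127.31 − 71.14 = 56.17 m.
|i_v| = |Δh| / Δz = 2.01 / 56.17 = 0.0358.
Head is higher in the shallow piezometer, so vertical flow is downward (recharge condition).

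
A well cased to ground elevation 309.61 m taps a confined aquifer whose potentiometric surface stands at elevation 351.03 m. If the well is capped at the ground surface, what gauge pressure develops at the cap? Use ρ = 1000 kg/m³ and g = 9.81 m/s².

P ≈ 406 kPa

Head above the cap: Δh = 351.03 − 309.61 = 41.42 m.
P = ρgΔh = 1000 × 9.81 × 41.42 = 406330 Pa ≈ 406 kPa.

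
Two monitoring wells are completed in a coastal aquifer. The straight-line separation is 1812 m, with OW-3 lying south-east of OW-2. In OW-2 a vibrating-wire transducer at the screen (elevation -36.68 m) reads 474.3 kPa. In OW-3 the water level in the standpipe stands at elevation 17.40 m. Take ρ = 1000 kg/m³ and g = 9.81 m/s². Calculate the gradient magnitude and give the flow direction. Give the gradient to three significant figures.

i ≈ 0.00316; groundwater flows toward the north-west

Pressure head at OW-2: ψ = P/(ρg) = 474.3×1000 / (1000 × 9.81) = 48.35 m.
Total head at OW-2: h = z + ψ = -36.68 + 48.35 = 11.67 m.
Total head at OW-3: h = 17.40 m (water level in the piezometer is the total head).
Head difference: h(OW-2) − h(OW-3) = 11.67 − 17.40 = -5.73 m.
Hydraulic gradient: i = |Δh| / L = 5.73 / 1812 = 0.00316.
Flow is from higher to lower head: from OW-3 toward OW-2, i.e. toward the north-west.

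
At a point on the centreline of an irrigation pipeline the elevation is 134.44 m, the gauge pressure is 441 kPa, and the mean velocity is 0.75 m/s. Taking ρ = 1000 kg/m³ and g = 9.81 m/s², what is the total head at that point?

Pressure head ψ = P/(ρg) = 441×1000 / (1000 × 9.81) = 44.95 m.
Velocity head = v²/(2g) = 0.75² / (2 × 9.81) = 0.029 m.
h = z + ψ + v²/(2g) = 134.44 + 44.95 + 0.029 = 179.42 m.

h ≈ 179.42 m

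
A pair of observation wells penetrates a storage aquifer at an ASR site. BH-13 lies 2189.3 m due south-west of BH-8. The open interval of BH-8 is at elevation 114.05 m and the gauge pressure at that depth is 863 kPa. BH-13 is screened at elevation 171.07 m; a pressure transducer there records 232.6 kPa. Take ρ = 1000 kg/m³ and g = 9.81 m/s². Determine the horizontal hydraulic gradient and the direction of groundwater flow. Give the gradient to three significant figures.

i ≈ 0.00331; groundwater flows toward the south-west

Pressure head at BH-8: ψ = P/(ρg) = 863×1000 / (1000 × 9.81) = 87.97 m.
Total head at BH-8: h = z + ψ = 114.05 + 87.97 = 202.02 m.
Pressure head at BH-13: ψ = P/(ρg) = 232.6×1000 / (1000 × 9.81) = 23.71 m.
Total head at BH-13: h = z + ψ = 171.07 + 23.71 = 194.78 m.
Head difference: h(BH-8) − h(BH-13) = 202.02 − 194.78 = 7.24 m.
Hydraulic gradient: i = |Δh| / L = 7.24 / 2189.3 = 0.00331.
Flow is from higher to lower head: from BH-8 toward BH-13, i.e. toward the south-west.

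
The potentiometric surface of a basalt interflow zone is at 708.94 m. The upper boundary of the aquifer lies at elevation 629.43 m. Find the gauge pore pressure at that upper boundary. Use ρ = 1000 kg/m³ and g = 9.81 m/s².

Pressure head at the aquifer top: ψ = h − z = 708.94 − 629.43 = 79.51 m.
P = ρgψ = 1000 × 9.81 × 79.51 = 779993 Pa ≈ 780 kPa.

P ≈ 780 kPa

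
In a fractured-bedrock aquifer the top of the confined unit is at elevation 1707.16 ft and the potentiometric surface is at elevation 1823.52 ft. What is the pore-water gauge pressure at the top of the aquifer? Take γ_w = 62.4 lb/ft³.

Pressure head at the aquifer top: ψ = h − z = 1823.52 − 1707.16 = 116.36 ft.
P = γψ/144 = 62.4 × 116.36 / 144 = 50.4 psi.

P ≈ 50.4 psi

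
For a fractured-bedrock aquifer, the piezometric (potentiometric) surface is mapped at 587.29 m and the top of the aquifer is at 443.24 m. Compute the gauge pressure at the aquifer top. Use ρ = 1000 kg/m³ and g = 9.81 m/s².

P ≈ 1410 kPa

Pressure head at the aquifer top: ψ = h − z = 587.29 − 443.24 = 144.05 m.
P = ρgψ = 1000 × 9.81 × 144.05 = 1413130 Pa ≈ 1410 kPa.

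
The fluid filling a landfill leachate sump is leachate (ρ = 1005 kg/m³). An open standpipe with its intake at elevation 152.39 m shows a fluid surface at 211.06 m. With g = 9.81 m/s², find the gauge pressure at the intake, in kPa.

Pressure head ψ = h − z = 211.06 − 152.39 = 58.67 m.
P = ρgψ = 1005 × 9.81 × 58.67 = 578430 Pa ≈ 578 kPa.

P ≈ 578 kPa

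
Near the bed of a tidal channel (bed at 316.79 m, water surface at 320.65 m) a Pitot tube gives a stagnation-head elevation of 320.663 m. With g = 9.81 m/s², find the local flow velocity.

Near the bed, under hydrostatic conditions, the piezometric head (z + ψ) equals the free-surface elevation, 320.65 m.
Velocity head = total − piezometric = 320.663 − 320.65 = 0.013 m.
v = √(2g·h_v) = √(2 × 9.81 × 0.013) = 0.505 m/s.

v ≈ 0.505 m/s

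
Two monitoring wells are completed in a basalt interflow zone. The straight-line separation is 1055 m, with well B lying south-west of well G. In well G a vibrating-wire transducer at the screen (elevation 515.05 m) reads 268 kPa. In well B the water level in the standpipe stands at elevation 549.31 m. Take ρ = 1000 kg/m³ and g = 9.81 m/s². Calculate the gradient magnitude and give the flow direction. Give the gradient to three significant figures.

i ≈ 0.00658; groundwater flows toward the north-east

Pressure head at well G: ψ = P/(ρg) = 268×1000 / (1000 × 9.81) = 27.32 m.
Total head at well G: h = z + ψ = 515.05 + 27.32 = 542.37 m.
Total head at well B: h = 549.31 m (water level in the piezometer is the total head).
Head difference: h(well G) − h(well B) = 542.37 − 549.31 = -6.94 m.
Hydraulic gradient: i = |Δh| / L = 6.94 / 1055 = 0.00658.
Flow is from higher to lower head: from well B toward well G, i.e. toward the north-east.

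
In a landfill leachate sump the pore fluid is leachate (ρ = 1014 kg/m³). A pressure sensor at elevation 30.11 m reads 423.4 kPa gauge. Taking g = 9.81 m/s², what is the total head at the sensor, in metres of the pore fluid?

h ≈ 72.67 m

ψ = P/(ρg) = 423.4×1000 / (1014 × 9.81) = 42.56 m.
h = z + ψ = 30.11 + 42.56 = 72.67 m.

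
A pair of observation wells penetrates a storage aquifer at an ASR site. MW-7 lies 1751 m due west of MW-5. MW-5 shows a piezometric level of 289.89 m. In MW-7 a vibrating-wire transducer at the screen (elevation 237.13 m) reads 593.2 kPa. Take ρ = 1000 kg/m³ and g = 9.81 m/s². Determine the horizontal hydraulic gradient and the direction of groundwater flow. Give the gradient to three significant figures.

Total head at MW-5: h = 289.89 m (water level in the piezometer is the total head).
Pressure head at MW-7: ψ = P/(ρg) = 593.2×1000 / (1000 × 9.81) = 60.47 m.
Total head at MW-7: h = z + ψ = 237.13 + 60.47 = 297.60 m.
Head difference: h(MW-5) − h(MW-7) = 289.89 − 297.60 = -7.71 m.
Hydraulic gradient: i = |Δh| / L = 7.71 / 1751 = 0.00440.
Flow is from higher to lower head: from MW-7 toward MW-5, i.e. toward the east.

i ≈ 0.00440; groundwater flows toward the east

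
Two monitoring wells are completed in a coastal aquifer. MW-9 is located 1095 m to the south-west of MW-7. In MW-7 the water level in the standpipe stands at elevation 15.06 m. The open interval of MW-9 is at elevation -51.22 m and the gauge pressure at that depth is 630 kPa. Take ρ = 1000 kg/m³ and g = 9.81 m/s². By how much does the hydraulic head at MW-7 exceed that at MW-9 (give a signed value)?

Total head at MW-7: h = 15.06 m (water level in the piezometer is the total head).
Pressure head at MW-9: ψ = P/(ρg) = 630×1000 / (1000 × 9.81) = 64.22 m.
Total head at MW-9: h = z + ψ = -51.22 + 64.22 = 13.00 m.
Head difference: h(MW-7) − h(MW-9) = 15.06 − 13.00 = 2.06 m.

Δh ≈ 2.06 m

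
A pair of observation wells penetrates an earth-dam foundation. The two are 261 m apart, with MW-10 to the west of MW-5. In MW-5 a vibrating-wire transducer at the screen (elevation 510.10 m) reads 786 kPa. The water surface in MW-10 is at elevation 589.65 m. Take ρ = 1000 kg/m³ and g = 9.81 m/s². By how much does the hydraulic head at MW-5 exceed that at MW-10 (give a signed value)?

Pressure head at MW-5: ψ = P/(ρg) = 786×1000 / (1000 × 9.81) = 80.12 m.
Total head at MW-5: h = z + ψ = 510.10 + 80.12 = 590.22 m.
Total head at MW-10: h = 589.65 m (water level in the piezometer is the total head).
Head difference: h(MW-5) − h(MW-10) = 590.22 − 589.65 = 0.57 m.

Δh ≈ 0.57 m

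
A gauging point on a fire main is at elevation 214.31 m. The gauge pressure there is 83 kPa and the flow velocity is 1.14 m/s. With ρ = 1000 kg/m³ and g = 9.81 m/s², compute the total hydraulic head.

h ≈ 222.84 m

Pressure head ψ = P/(ρg) = 83×1000 / (1000 × 9.81) = 8.46 m.
Velocity head = v²/(2g) = 1.14² / (2 × 9.81) = 0.066 m.
h = z + ψ + v²/(2g) = 214.31 + 8.46 + 0.066 = 222.84 m.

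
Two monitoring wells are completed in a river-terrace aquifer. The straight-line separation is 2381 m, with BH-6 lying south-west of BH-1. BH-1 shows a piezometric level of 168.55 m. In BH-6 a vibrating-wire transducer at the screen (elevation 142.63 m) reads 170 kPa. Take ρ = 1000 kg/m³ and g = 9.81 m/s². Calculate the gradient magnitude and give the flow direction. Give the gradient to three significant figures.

Total head at BH-1: h = 168.55 m (water level in the piezometer is the total head).
Pressure head at BH-6: ψ = P/(ρg) = 170×1000 / (1000 × 9.81) = 17.33 m.
Total head at BH-6: h = z + ψ = 142.63 + 17.33 = 159.96 m.
Head difference: h(BH-1) − h(BH-6) = 168.55 − 159.96 = 8.59 m.
Hydraulic gradient: i = |Δh| / L = 8.59 / 2381 = 0.00361.
Flow is from higher to lower head: from BH-1 toward BH-6, i.e. toward the south-west.

i ≈ 0.00361; groundwater flows toward the south-west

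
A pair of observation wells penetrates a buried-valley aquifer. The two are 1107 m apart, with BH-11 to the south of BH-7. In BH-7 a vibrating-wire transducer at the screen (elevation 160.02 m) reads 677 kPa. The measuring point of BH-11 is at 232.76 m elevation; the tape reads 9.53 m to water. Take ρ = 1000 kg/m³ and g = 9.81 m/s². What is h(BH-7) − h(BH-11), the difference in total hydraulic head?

Pressure head at BH-7: ψ = P/(ρg) = 677×1000 / (1000 × 9.81) = 69.01 m.
Total head at BH-7: h = z + ψ = 160.02 + 69.01 = 229.03 m.
Total head at BH-11: h = 232.76 − 9.53 = 223.23 m.
Head difference: h(BH-7) − h(BH-11) = 229.03 − 223.23 = 5.80 m.

Δh ≈ 5.80 m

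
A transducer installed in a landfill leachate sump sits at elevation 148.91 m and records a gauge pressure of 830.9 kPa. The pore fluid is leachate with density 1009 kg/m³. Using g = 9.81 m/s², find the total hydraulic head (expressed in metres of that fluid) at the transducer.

h ≈ 232.85 m

ψ = P/(ρg) = 830.9×1000 / (1009 × 9.81) = 83.94 m.
h = z + ψ = 148.91 + 83.94 = 232.85 m.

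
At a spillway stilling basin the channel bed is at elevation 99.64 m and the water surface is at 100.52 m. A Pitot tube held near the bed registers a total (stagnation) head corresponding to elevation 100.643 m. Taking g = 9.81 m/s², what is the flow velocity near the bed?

v ≈ 1.55 m/s

Near the bed, under hydrostatic conditions, the piezometric head (z + ψ) equals the free-surface elevation, 100.52 m.
Velocity head = total − piezometric = 100.643 − 100.52 = 0.123 m.
v = √(2g·h_v) = √(2 × 9.81 × 0.123) = 1.55 m/s.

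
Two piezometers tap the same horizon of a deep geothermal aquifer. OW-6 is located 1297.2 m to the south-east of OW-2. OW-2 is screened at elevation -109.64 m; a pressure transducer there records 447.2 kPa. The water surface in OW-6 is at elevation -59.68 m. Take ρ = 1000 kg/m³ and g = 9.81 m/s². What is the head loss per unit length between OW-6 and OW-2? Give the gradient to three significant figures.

Pressure head at OW-2: ψ = P/(ρg) = 447.2×1000 / (1000 × 9.81) = 45.59 m.
Total head at OW-2: h = z + ψ = -109.64 + 45.59 = -64.05 m.
Total head at OW-6: h = -59.68 m (water level in the piezometer is the total head).
Head difference: h(OW-2) − h(OW-6) = -64.05 − (-59.68) = -4.37 m.
Hydraulic gradient: i = |Δh| / L = 4.37 / 1297.2 = 0.00337.

i ≈ 0.00337 m/m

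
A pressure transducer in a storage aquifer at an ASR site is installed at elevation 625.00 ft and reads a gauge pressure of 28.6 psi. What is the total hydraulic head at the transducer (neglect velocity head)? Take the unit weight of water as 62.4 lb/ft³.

h ≈ 691.00 ft

ψ = 144·P/γ = 144 × 28.6 / 62.4 = 66.00 ft.
h = z + ψ = 625.00 + 66.00 = 691.00 ft.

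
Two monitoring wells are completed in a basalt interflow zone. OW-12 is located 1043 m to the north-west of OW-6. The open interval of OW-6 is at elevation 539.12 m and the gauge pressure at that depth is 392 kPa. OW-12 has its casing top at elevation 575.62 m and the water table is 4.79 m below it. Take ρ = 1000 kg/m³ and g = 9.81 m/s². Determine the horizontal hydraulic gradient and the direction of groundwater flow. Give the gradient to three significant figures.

i ≈ 0.00791; groundwater flows toward the north-west

Pressure head at OW-6: ψ = P/(ρg) = 392×1000 / (1000 × 9.81) = 39.96 m.
Total head at OW-6: h = z + ψ = 539.12 + 39.96 = 579.08 m.
Total head at OW-12: h = 575.62 − 4.79 = 570.83 m.
Head difference: h(OW-6) − h(OW-12) = 579.08 − 570.83 = 8.25 m.
Hydraulic gradient: i = |Δh| / L = 8.25 / 1043 = 0.00791.
Flow is from higher to lower head: from OW-6 toward OW-12, i.e. toward the north-west.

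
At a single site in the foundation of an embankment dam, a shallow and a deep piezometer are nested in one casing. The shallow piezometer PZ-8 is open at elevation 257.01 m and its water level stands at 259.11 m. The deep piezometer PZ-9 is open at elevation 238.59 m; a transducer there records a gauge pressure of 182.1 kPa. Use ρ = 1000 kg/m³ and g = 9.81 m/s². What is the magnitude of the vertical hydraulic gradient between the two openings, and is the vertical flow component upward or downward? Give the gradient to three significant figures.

Total head at PZ-8: h = 259.11 m (water level in the standpipe).
Pressure head at PZ-9: ψ = P/(ρg) = 182.1×1000 / (1000 × 9.81) = 18.56 m.
Total head at PZ-9: h = z + ψ = 238.59 + 18.56 = 257.15 m.
Δh = h(PZ-8) − h(PZ-9) = 259.11 − 257.15 = 1.96 m.
Vertical separation Δz = 257.01 − 238.59 = 18.42 m.
|i_v| = |Δh| / Δz = 1.96 / 18.42 = 0.106.
Head is higher in the shallow piezometer, so vertical flow is downward (recharge condition).

|i_v| ≈ 0.106; vertical flow is downward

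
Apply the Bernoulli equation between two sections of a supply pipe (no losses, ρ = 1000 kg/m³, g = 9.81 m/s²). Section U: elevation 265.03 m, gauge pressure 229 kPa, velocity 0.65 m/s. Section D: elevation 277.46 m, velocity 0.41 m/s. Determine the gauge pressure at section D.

Pressure head at U: ψ₁ = P₁/(ρg) = 229×1000 / (1000 × 9.81) = 23.34 m.
Velocity heads: v₁²/2g = 0.65²/19.62 = 0.022 m; v₂²/2g = 0.41²/19.62 = 0.009 m.
Total head H = z₁ + ψ₁ + v₁²/2g = 265.03 + 23.34 + 0.022 = 288.39 m.
ψ₂ = H − z₂ − v₂²/2g = 288.39 − 277.46 − 0.009 = 10.92 m.
P₂ = ρgψ₂ = 1000 × 9.81 × 10.92 ≈ 107 kPa.

P₂ ≈ 107 kPa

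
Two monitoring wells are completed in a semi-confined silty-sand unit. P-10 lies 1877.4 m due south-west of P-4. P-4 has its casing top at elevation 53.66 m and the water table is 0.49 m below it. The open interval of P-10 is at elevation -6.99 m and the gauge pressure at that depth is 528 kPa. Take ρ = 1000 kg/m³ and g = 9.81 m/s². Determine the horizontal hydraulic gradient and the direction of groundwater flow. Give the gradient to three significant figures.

Total head at P-4: h = 53.66 − 0.49 = 53.17 m.
Pressure head at P-10: ψ = P/(ρg) = 528×1000 / (1000 × 9.81) = 53.82 m.
Total head at P-10: h = z + ψ = -6.99 + 53.82 = 46.83 m.
Head difference: h(P-4) − h(P-10) = 53.17 − 46.83 = 6.34 m.
Hydraulic gradient: i = |Δh| / L = 6.34 / 1877.4 = 0.00338.
Flow is from higher to lower head: from P-4 toward P-10, i.e. toward the south-west.

i ≈ 0.00338; groundwater flows toward the south-west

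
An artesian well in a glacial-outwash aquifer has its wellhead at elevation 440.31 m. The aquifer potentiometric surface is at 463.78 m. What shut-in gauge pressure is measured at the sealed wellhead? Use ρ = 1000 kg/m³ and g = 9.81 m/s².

Head above the cap: Δh = 463.78 − 440.31 = 23.47 m.
P = ρgΔh = 1000 × 9.81 × 23.47 = 230241 Pa ≈ 230 kPa.

P ≈ 230 kPa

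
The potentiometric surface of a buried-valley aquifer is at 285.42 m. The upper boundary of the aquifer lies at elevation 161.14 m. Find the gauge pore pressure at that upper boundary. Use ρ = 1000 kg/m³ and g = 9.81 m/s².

Pressure head at the aquifer top: ψ = h − z = 285.42 − 161.14 = 124.28 m.
P = ρgψ = 1000 × 9.81 × 124.28 = 1219187 Pa ≈ 1220 kPa.

P ≈ 1220 kPa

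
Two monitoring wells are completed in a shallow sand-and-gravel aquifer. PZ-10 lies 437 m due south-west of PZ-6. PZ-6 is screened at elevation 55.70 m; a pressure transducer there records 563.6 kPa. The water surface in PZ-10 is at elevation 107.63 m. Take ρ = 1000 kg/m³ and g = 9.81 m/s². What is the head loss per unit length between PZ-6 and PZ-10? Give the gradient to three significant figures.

Pressure head at PZ-6: ψ = P/(ρg) = 563.6×1000 / (1000 × 9.81) = 57.45 m.
Total head at PZ-6: h = z + ψ = 55.70 + 57.45 = 113.15 m.
Total head at PZ-10: h = 107.63 m (water level in the piezometer is the total head).
Head difference: h(PZ-6) − h(PZ-10) = 113.15 − 107.63 = 5.52 m.
Hydraulic gradient: i = |Δh| / L = 5.52 / 437 = 0.0126.

i ≈ 0.0126 m/m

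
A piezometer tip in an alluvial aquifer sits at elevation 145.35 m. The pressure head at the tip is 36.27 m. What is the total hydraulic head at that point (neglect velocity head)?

h ≈ 181.62 m

h = z + ψ = 145.35 + 36.27 = 181.62 m.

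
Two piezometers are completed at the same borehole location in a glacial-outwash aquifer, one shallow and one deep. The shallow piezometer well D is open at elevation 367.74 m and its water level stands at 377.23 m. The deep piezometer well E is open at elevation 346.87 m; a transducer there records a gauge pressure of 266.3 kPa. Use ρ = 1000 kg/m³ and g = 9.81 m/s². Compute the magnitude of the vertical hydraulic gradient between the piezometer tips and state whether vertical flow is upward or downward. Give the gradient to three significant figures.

|i_v| ≈ 0.154; vertical flow is downward

Total head at well D: h = 377.23 m (water level in the standpipe).
Pressure head at well E: ψ = P/(ρg) = 266.3×1000 / (1000 × 9.81) = 27.15 m.
Total head at well E: h = z + ψ = 346.87 + 27.15 = 374.02 m.
Δh = h(well D) − h(well E) = 377.23 − 374.02 = 3.21 m.
Vertical separation Δz = 367.74 − 346.87 = 20.87 m.
|i_v| = |Δh| / Δz = 3.21 / 20.87 = 0.154.
Head is higher in the shallow piezometer, so vertical flow is downward (recharge condition).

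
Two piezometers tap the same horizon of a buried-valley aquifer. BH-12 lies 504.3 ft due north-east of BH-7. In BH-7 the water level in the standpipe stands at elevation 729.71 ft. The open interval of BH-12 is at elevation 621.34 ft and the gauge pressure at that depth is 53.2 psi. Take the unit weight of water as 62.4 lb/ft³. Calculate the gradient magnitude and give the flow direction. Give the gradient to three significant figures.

i ≈ 0.0286; groundwater flows toward the south-west

Total head at BH-7: h = 729.71 ft (water level in the piezometer is the total head).
Pressure head at BH-12: ψ = 144·P/γ = 144 × 53.2 / 62.4 = 122.77 ft.
Total head at BH-12: h = z + ψ = 621.34 + 122.77 = 744.11 ft.
Head difference: h(BH-7) − h(BH-12) = 729.71 − 744.11 = -14.40 ft.
Hydraulic gradient: i = |Δh| / L = 14.40 / 504.3 = 0.0286.
Flow is from higher to lower head: from BH-12 toward BH-7, i.e. toward the south-west.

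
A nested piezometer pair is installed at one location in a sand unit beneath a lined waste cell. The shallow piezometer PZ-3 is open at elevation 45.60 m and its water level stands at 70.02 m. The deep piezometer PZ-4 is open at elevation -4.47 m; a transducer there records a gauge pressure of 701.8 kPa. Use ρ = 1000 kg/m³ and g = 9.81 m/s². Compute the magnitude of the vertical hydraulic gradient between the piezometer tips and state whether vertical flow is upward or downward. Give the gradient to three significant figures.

|i_v| ≈ 0.0589; vertical flow is downward

Total head at PZ-3: h = 70.02 m (water level in the standpipe).
Pressure head at PZ-4: ψ = P/(ρg) = 701.8×1000 / (1000 × 9.81) = 71.54 m.
Total head at PZ-4: h = z + ψ = -4.47 + 71.54 = 67.07 m.
Δh = h(PZ-3) − h(PZ-4) = 70.02 − 67.07 = 2.95 m.
Vertical separation Δz = 45.60 − (-4.47) = 50.07 m.
|i_v| = |Δh| / Δz = 2.95 / 50.07 = 0.0589.
Head is higher in the shallow piezometer, so vertical flow is downward (recharge condition).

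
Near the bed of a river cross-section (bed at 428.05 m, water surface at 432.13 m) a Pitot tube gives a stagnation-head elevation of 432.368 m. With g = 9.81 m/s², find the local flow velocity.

Near the bed, under hydrostatic conditions, the piezometric head (z + ψ) equals the free-surface elevation, 432.13 m.
Velocity head = total − piezometric = 432.368 − 432.13 = 0.238 m.
v = √(2g·h_v) = √(2 × 9.81 × 0.238) = 2.16 m/s.

v ≈ 2.16 m/s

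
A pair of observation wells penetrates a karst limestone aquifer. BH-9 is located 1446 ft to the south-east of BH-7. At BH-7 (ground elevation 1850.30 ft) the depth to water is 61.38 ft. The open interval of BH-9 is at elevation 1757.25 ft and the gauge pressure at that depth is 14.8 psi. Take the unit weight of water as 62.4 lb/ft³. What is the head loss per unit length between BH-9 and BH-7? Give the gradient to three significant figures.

i ≈ 0.00172 ft/ft

Total head at BH-7: h = 1850.30 − 61.38 = 1788.92 ft.
Pressure head at BH-9: ψ = 144·P/γ = 144 × 14.8 / 62.4 = 34.15 ft.
Total head at BH-9: h = z + ψ = 1757.25 + 34.15 = 1791.40 ft.
Head difference: h(BH-7) − h(BH-9) = 1788.92 − 1791.40 = -2.48 ft.
Hydraulic gradient: i = |Δh| / L = 2.48 / 1446 = 0.00172.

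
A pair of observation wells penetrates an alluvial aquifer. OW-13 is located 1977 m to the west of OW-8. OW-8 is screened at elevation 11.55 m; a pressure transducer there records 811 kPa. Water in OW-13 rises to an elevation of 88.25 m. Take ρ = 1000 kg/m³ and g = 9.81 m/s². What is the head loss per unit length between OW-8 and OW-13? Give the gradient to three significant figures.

Pressure head at OW-8: ψ = P/(ρg) = 811×1000 / (1000 × 9.81) = 82.67 m.
Total head at OW-8: h = z + ψ = 11.55 + 82.67 = 94.22 m.
Total head at OW-13: h = 88.25 m (water level in the piezometer is the total head).
Head difference: h(OW-8) − h(OW-13) = 94.22 − 88.25 = 5.97 m.
Hydraulic gradient: i = |Δh| / L = 5.97 / 1977 = 0.00302.

i ≈ 0.00302 m/m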